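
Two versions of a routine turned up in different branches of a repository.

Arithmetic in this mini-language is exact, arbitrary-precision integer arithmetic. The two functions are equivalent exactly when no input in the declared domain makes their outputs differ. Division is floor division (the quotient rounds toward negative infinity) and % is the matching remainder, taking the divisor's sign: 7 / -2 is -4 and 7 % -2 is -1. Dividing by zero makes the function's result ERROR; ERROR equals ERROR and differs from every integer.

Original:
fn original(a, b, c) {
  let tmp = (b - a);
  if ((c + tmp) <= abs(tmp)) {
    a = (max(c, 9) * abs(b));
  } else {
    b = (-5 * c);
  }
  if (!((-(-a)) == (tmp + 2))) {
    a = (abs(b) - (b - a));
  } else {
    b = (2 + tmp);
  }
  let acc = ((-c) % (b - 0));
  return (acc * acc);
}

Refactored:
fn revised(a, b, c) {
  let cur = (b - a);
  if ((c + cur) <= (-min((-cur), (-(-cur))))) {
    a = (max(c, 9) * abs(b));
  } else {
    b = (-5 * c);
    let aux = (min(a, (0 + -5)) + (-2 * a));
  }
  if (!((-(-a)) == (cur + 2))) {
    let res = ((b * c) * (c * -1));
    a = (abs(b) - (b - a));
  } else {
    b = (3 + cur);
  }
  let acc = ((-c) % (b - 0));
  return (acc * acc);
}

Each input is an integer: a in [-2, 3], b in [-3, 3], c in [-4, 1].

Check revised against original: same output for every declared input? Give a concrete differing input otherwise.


There is a counterexample at a=2, b=0, c=-4: ERROR on one side, 0 on the other.
original: tmp=-2, then ((c + tmp) <= abs(tmp)) is true, then a=0, then (!((-(-a)) == (tmp + 2))) is false, then b=0, then a zero divisor aborts: ERROR
revised: cur=-2, then ((c + cur) <= (-min((-cur), (-(-cur))))) is true, then a=0, then (!((-(-a)) == (cur + 2))) is false, then b=1, then acc=0, then returns 0
verdict: not equivalent; witness: a=2, b=0, c=-4


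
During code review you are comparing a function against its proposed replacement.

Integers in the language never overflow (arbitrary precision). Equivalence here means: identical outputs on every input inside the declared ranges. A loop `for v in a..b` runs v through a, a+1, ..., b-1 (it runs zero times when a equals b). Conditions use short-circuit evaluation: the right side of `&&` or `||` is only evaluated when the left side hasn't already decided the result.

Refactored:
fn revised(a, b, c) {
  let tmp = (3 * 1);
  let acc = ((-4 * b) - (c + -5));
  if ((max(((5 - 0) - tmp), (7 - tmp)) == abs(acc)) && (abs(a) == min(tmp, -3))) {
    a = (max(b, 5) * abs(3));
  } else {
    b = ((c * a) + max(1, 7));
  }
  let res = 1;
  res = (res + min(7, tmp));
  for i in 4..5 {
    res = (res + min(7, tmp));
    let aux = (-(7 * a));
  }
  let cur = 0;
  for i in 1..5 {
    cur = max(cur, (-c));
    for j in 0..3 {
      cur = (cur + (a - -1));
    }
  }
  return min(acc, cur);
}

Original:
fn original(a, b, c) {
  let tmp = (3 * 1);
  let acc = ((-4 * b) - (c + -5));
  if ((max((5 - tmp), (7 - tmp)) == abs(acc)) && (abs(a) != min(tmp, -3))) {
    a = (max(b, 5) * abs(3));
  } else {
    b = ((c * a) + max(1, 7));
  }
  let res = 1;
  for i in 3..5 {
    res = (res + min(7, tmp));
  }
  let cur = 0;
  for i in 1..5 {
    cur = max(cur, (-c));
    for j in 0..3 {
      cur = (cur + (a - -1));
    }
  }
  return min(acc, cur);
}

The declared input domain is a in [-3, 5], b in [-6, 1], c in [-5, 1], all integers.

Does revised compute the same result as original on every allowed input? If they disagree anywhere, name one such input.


Run the pair on a=-3, b=0, c=1.
original: tmp = 3; acc = 4; ((max((5 - tmp), (7 - tmp)) == abs(acc)) && (abs(a) != min(tmp, -3))) -> true; a = 15; res = 1; [i=3]; res = 4; [i=4]; res = 7; cur = 0; [i=1]; cur = 0; [j=0]; cur = 16; [j=1]; cur = 32; [j=2]; cur = 48; [i=2]; cur = 48; [j=0]; cur = 64; [j=1]; cur = 80; [j=2]; cur = 96; [i=3]; cur = 96; [j=0]; cur = 112; [j=1]; cur = 128; [j=2]; cur = 144; [i=4]; cur = 144; [j=0]; cur = 160; [j=1]; cur = 176; [j=2]; cur = 192; return 4
revised: tmp = 3; acc = 4; ((max(((5 - 0) - tmp), (7 - tmp)) == abs(acc)) && (abs(a) == min(tmp, -3))) -> false; b = 4; res = 1; res = 4; [i=4]; res = 7; aux = 21; cur = 0; [i=1]; cur = 0; [j=0]; cur = -2; [j=1]; cur = -4; [j=2]; cur = -6; [i=2]; cur = -1; [j=0]; cur = -3; [j=1]; cur = -5; [j=2]; cur = -7; [i=3]; cur = -1; [j=0]; cur = -3; [j=1]; cur = -5; [j=2]; cur = -7; [i=4]; cur = -1; [j=0]; cur = -3; [j=1]; cur = -5; [j=2]; cur = -7; return -7
4 against -7: the behavior changed.
verdict: not equivalent; witness: a=-3, b=0, c=1


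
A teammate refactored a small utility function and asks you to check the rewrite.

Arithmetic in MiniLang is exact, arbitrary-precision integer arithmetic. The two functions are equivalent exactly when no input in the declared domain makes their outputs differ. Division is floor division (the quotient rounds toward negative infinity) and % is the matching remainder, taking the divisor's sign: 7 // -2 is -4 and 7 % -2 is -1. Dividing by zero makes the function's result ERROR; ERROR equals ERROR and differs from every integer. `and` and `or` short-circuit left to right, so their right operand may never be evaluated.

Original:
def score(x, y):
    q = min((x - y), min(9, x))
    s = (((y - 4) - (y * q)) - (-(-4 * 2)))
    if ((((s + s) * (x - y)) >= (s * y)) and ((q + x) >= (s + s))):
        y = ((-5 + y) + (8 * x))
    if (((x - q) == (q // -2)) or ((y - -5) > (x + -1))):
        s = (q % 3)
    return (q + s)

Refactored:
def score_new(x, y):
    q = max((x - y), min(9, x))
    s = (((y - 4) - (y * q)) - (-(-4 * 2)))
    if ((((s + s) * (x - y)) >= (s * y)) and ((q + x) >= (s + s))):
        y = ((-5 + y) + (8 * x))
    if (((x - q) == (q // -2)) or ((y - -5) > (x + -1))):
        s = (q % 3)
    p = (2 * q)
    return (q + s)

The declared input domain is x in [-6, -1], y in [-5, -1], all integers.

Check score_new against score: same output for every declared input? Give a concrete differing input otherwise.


At x=-6, y=-5: score gives -6, score_new gives 1.
verdict: not equivalent; witness: x=-6, y=-5


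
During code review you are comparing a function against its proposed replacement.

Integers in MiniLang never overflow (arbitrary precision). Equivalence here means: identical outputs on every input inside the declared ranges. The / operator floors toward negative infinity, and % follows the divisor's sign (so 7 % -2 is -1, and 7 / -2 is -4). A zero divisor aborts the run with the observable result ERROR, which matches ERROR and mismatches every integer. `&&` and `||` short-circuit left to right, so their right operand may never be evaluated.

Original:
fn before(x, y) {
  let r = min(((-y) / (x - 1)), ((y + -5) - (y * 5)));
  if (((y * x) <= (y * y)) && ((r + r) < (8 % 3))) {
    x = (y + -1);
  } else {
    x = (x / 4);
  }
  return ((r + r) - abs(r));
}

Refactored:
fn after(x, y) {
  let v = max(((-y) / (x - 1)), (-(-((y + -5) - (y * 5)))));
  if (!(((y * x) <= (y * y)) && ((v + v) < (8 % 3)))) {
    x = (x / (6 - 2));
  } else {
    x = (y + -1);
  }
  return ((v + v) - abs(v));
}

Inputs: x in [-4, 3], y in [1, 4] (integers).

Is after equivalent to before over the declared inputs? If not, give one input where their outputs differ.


Input x=-4, y=1: -27 from before versus 0 from after.
verdict: not equivalent; witness: x=-4, y=1


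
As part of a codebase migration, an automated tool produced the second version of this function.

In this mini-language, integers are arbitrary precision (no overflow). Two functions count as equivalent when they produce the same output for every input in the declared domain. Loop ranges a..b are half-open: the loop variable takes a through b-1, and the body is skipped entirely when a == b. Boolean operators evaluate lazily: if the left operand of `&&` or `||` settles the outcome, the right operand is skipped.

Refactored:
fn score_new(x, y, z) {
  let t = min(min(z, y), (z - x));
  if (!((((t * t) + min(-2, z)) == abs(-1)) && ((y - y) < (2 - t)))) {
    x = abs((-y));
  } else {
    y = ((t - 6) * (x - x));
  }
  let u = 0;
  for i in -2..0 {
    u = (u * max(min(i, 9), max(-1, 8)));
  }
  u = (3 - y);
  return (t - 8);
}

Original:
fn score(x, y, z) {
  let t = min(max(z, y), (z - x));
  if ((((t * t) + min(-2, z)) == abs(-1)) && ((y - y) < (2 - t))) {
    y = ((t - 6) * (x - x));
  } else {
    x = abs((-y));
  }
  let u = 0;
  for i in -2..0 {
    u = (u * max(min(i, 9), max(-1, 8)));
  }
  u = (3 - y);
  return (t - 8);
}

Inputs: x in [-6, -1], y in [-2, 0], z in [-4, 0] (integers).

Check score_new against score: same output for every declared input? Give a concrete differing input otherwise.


Consider the input x=-6, y=-2, z=-4.
score: t=-2, then ((((t * t) + min(-2, z)) == abs(-1)) && ((y - y) < (2 - t))) is false, then x=2, then u=0, then (i=-2), then u=0, then (i=-1), then u=0, then u=5, then returns -10
score_new: t=-4, then (!((((t * t) + min(-2, z)) == abs(-1)) && ((y - y) < (2 - t)))) is true, then x=2, then u=0, then (i=-2), then u=0, then (i=-1), then u=0, then u=5, then returns -12
-10 != -12, so the rewrite changes behavior.
verdict: not equivalent; witness: x=-6, y=-2, z=-4


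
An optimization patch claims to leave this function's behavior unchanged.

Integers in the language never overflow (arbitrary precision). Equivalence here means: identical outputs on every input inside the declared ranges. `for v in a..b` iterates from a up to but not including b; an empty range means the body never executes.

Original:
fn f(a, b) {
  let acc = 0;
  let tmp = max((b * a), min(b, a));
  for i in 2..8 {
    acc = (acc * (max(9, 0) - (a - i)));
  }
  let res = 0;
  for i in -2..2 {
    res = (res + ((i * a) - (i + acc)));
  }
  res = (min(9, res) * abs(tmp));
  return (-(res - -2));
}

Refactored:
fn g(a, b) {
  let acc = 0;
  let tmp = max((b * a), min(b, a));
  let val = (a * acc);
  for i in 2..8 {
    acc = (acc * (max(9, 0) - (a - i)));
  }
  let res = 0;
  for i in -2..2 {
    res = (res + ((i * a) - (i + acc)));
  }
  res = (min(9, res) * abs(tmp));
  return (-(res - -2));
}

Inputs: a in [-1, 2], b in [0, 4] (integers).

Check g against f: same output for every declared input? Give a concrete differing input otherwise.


Reading the diff, among the changes: arithmetic usage differs, plus local variable names differ, plus statement counts differ.
Spot check at a=-1, b=2 — f: acc := 0 | tmp := -1 | iter i=2: | acc := 0 | iter i=3: | acc := 0 | iter i=4: | acc := 0 | iter i=5: | acc := 0 | iter i=6: | acc := 0 | iter i=7: | acc := 0 | res := 0 | iter i=-2: | res := 4 | iter i=-1: | res := 6 | iter i=0: | res := 6 | iter i=1: | res := 4 | res := 4 | result -6. g: acc := 0 | tmp := -1 | val := 0 | iter i=2: | acc := 0 | iter i=3: | acc := 0 | iter i=4: | acc := 0 | iter i=5: | acc := 0 | iter i=6: | acc := 0 | iter i=7: | acc := 0 | res := 0 | iter i=-2: | res := 4 | iter i=-1: | res := 6 | iter i=0: | res := 6 | iter i=1: | res := 4 | res := 4 | result -6. Both give -6.
Sweeping the whole domain (20 inputs) finds no disagreement.
verdict: equivalent


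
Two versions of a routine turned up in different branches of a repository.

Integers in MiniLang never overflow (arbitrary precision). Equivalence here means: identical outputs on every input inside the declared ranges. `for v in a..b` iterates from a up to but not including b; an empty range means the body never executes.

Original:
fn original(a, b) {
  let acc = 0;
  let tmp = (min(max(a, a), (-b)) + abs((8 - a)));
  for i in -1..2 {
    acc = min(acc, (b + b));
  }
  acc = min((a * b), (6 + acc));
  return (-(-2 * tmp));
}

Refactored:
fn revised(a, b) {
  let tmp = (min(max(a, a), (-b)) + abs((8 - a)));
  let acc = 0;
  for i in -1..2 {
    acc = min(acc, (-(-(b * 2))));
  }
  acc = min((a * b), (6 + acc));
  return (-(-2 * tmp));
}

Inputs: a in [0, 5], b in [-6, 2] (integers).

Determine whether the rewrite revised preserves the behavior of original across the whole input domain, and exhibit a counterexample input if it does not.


Reading the diff, among the changes: arithmetic usage differs; and constant usage differs.
Spot check at a=0, b=2 — original: acc becomes 0; next tmp becomes 6; next at i=-1:; next acc becomes 0; next at i=0:; next acc becomes 0; next at i=1:; next acc becomes 0; next acc becomes 0; next final value 12. revised: tmp becomes 6; next acc becomes 0; next at i=-1:; next acc becomes 0; next at i=0:; next acc becomes 0; next at i=1:; next acc becomes 0; next acc becomes 0; next final value 12. Both give 12.
Across all 54 domain points the two functions coincide.
verdict: equivalent


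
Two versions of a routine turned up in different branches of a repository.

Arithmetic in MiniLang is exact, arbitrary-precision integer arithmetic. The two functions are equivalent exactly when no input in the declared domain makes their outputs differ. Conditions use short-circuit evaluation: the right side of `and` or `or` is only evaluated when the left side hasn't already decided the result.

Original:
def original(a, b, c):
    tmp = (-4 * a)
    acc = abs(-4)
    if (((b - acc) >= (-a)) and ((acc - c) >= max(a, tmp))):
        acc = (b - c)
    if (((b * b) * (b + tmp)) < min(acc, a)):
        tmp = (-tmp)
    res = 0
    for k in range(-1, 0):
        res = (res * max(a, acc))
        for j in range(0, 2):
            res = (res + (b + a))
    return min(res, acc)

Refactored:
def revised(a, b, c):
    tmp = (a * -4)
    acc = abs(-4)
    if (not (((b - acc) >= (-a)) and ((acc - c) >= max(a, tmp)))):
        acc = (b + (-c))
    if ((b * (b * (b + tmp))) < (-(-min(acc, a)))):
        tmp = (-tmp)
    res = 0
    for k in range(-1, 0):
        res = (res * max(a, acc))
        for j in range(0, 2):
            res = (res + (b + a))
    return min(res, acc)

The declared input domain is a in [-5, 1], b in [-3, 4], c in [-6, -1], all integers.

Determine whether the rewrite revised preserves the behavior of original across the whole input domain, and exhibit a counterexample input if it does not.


The rewrite breaks on a=-1, b=4, c=-6, where the results are 4 and 6.
original: tmp=4, then acc=4, then (((b - acc) >= (-a)) and ((acc - c) >= max(a, tmp))) is false, then (((b * b) * (b + tmp)) < min(acc, a)) is false, then res=0, then (k=-1), then res=0, then (j=0), then res=3, then (j=1), then res=6, then returns 4
revised: tmp=4, then acc=4, then (not (((b - acc) >= (-a)) and ((acc - c) >= max(a, tmp)))) is true, then acc=10, then ((b * (b * (b + tmp))) < (-(-min(acc, a)))) is false, then res=0, then (k=-1), then res=0, then (j=0), then res=3, then (j=1), then res=6, then returns 6
verdict: not equivalent; witness: a=-1, b=4, c=-6


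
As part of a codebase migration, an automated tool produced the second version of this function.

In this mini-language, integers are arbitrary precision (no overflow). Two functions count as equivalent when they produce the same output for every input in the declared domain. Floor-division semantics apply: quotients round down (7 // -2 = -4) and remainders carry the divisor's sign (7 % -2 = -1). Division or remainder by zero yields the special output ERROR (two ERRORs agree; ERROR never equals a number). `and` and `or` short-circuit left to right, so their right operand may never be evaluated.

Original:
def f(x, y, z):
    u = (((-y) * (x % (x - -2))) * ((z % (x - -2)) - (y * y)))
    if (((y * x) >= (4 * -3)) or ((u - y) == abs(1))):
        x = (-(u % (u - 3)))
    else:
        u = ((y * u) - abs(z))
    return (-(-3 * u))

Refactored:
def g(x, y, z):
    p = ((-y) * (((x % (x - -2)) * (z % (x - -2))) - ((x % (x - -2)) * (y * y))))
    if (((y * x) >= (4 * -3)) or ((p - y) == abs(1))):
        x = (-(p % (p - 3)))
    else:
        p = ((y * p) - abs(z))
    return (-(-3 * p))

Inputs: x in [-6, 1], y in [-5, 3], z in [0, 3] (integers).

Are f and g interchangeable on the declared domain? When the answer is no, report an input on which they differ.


The two versions differ — the changes include arithmetic usage differs; constant usage differs; local variable names differ.
As a probe, take x=-2, y=-5, z=1: f runs divide-by-zero, output ERROR; g runs divide-by-zero, output ERROR; both end at ERROR.
Across all 288 domain points the two functions coincide.
verdict: equivalent


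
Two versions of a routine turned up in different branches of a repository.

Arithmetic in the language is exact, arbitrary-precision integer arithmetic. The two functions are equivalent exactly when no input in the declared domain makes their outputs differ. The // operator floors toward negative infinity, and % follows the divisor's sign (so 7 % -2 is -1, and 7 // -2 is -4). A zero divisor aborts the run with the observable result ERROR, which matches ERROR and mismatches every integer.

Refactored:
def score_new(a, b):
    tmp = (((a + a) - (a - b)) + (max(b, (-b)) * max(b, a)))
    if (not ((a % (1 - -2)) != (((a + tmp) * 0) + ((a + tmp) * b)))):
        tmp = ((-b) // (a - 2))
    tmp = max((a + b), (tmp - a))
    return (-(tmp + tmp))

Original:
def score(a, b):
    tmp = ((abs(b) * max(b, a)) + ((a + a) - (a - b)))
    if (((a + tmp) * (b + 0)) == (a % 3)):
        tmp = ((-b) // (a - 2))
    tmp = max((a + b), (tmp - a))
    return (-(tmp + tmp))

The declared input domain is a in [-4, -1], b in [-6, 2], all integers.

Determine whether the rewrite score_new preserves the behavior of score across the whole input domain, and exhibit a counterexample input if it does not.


Comparing the listings, the differences include: arithmetic usage differs; min/max/abs usage differs; constant usage differs; boolean connective usage differs; comparison usage differs.
Spot check at a=-1, b=2 — score: tmp = 5; (((a + tmp) * (b + 0)) == (a % 3)) -> false; tmp = 6; return -12. score_new: tmp = 5; (not ((a % (1 - -2)) != (((a + tmp) * 0) + ((a + tmp) * b)))) -> false; tmp = 6; return -12. Both give -12.
Checked all 36 inputs in the declared domain: the outputs agree on every one.
verdict: equivalent


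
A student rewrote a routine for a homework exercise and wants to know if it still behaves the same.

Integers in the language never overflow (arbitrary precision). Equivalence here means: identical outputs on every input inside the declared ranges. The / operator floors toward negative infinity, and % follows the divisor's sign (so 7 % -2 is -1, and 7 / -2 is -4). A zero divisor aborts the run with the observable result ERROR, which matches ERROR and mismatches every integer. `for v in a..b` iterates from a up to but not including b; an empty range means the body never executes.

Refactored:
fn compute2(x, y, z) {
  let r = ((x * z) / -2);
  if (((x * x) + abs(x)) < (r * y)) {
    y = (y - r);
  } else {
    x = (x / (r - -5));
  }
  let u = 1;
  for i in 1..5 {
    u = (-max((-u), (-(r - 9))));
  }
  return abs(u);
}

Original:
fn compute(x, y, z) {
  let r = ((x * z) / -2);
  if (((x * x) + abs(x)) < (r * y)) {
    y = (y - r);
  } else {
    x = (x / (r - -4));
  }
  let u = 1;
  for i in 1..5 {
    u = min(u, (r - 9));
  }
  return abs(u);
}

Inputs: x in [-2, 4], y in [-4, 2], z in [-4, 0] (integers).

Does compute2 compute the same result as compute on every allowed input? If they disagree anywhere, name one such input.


Input x=-2, y=-1, z=-4: ERROR from compute versus 13 from compute2.
verdict: not equivalent; witness: x=-2, y=-1, z=-4


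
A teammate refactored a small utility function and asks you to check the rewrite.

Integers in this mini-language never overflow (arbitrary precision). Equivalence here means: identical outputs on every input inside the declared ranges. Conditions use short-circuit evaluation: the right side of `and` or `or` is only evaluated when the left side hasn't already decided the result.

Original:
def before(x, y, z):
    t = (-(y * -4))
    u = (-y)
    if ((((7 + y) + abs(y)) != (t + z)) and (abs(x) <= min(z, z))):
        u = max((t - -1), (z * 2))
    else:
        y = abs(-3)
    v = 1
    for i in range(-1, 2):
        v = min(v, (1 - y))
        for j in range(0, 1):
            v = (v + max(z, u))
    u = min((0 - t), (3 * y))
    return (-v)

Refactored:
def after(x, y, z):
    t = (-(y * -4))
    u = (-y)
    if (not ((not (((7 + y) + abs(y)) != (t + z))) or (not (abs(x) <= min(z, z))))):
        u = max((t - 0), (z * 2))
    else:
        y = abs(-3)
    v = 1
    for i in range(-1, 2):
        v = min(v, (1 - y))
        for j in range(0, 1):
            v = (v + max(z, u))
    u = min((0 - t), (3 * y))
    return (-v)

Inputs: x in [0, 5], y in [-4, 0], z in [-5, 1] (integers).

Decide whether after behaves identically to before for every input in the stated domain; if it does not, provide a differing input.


These are not equivalent — on x=0, y=0, z=0 the outputs split (-2 vs -1).
before: t=0, then u=0, then ((((7 + y) + abs(y)) != (t + z)) and (abs(x) <= min(z, z))) is true, then u=1, then v=1, then (i=-1), then v=1, then (j=0), then v=2, then (i=0), then v=1, then (j=0), then v=2, then (i=1), then v=1, then (j=0), then v=2, then u=0, then returns -2
after: t=0, then u=0, then (not ((not (((7 + y) + abs(y)) != (t + z))) or (not (abs(x) <= min(z, z))))) is true, then u=0, then v=1, then (i=-1), then v=1, then (j=0), then v=1, then (i=0), then v=1, then (j=0), then v=1, then (i=1), then v=1, then (j=0), then v=1, then u=0, then returns -1
verdict: not equivalent; witness: x=0, y=0, z=0


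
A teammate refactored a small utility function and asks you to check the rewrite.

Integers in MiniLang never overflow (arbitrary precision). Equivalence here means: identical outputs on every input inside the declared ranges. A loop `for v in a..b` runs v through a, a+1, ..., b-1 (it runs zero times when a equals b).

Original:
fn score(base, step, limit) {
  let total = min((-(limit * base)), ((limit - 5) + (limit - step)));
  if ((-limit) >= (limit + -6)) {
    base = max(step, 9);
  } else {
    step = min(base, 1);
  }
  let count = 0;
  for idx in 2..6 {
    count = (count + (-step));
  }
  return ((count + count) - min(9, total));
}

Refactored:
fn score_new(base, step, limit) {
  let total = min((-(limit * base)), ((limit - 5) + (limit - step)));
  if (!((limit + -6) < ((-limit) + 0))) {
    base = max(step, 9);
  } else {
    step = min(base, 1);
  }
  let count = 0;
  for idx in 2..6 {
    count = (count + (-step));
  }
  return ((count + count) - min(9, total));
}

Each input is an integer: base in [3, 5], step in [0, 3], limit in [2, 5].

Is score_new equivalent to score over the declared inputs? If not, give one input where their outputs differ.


There is a counterexample at base=3, step=0, limit=2: 6 on one side, -2 on the other.
score: total becomes -6; next ((-limit) >= (limit + -6)) evaluates to true; next base becomes 9; next count becomes 0; next at idx=2:; next count becomes 0; next at idx=3:; next count becomes 0; next at idx=4:; next count becomes 0; next at idx=5:; next count becomes 0; next final value 6
score_new: total becomes -6; next (!((limit + -6) < ((-limit) + 0))) evaluates to false; next step becomes 1; next count becomes 0; next at idx=2:; next count becomes -1; next at idx=3:; next count becomes -2; next at idx=4:; next count becomes -3; next at idx=5:; next count becomes -4; next final value -2
verdict: not equivalent; witness: base=3, step=0, limit=2


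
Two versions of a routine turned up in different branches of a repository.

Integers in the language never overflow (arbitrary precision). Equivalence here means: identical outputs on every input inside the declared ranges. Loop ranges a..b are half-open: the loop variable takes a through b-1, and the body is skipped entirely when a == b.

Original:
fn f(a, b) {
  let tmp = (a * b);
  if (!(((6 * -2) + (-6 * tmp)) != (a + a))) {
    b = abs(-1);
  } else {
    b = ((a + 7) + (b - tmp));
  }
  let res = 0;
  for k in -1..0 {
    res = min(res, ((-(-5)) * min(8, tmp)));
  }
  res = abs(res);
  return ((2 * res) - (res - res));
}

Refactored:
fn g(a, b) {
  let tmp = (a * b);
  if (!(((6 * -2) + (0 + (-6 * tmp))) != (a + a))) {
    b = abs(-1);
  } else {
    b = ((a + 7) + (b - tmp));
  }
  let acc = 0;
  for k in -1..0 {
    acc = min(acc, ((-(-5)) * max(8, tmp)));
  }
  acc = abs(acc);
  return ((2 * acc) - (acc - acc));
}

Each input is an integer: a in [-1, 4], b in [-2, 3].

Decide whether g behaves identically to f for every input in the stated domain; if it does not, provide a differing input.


Try a=-1, b=1.
f: tmp becomes -1; next (!(((6 * -2) + (-6 * tmp)) != (a + a))) evaluates to false; next b becomes 8; next res becomes 0; next at k=-1:; next res becomes -5; next res becomes 5; next final value 10
g: tmp becomes -1; next (!(((6 * -2) + (0 + (-6 * tmp))) != (a + a))) evaluates to false; next b becomes 8; next acc becomes 0; next at k=-1:; next acc becomes 0; next acc becomes 0; next final value 0
10 != 0, so the rewrite changes behavior.
verdict: not equivalent; witness: a=-1, b=1


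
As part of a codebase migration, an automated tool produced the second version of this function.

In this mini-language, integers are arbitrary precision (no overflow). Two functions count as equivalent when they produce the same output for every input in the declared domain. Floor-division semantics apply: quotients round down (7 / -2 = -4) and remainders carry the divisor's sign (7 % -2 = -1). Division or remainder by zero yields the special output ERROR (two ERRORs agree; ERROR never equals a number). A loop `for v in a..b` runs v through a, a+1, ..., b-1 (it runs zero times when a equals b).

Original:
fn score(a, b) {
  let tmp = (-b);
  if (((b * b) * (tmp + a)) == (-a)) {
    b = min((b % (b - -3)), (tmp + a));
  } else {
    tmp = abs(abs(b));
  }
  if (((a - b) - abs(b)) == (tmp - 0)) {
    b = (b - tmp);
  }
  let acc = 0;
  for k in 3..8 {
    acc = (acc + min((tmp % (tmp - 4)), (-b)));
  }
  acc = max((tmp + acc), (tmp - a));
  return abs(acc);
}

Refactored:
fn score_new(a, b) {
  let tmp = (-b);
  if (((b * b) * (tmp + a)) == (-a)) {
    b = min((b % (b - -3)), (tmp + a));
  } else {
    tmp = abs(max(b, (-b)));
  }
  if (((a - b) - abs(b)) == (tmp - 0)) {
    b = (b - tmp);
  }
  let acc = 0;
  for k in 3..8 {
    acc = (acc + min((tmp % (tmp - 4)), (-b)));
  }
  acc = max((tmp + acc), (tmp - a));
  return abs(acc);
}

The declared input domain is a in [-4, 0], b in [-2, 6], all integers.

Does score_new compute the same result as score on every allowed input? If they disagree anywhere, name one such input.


The two versions differ — the changes include min/max/abs usage differs.
Tracing a=0, b=-2: score: tmp := 2 | (((b * b) * (tmp + a)) == (-a)): false | tmp := 2 | (((a - b) - abs(b)) == (tmp - 0)): false | acc := 0 | iter k=3: | acc := 0 | iter k=4: | acc := 0 | iter k=5: | acc := 0 | iter k=6: | acc := 0 | iter k=7: | acc := 0 | acc := 2 | result 2 | score_new: tmp := 2 | (((b * b) * (tmp + a)) == (-a)): false | tmp := 2 | (((a - b) - abs(b)) == (tmp - 0)): false | acc := 0 | iter k=3: | acc := 0 | iter k=4: | acc := 0 | iter k=5: | acc := 0 | iter k=6: | acc := 0 | iter k=7: | acc := 0 | acc := 2 | result 2 — matching result 2.
Checked all 45 inputs in the declared domain: the outputs agree on every one.
verdict: equivalent


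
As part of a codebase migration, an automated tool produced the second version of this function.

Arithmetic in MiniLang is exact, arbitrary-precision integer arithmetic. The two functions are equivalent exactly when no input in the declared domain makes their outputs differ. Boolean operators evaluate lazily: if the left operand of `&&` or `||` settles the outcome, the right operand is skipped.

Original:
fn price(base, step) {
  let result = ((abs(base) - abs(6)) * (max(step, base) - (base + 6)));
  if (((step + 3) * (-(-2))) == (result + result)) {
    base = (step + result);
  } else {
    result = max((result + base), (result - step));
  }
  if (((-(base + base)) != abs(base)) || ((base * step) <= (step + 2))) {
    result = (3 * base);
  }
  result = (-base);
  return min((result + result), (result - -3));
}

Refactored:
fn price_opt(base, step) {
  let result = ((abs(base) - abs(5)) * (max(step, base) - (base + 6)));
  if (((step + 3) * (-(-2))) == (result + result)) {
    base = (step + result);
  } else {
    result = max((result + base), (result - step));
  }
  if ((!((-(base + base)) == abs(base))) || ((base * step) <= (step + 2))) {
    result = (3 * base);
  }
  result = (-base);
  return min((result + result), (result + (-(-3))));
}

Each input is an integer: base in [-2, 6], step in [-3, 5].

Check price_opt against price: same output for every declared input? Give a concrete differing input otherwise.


Run the pair on base=1, step=5.
price: result becomes 10; next (((step + 3) * (-(-2))) == (result + result)) evaluates to false; next result becomes 11; next (((-(base + base)) != abs(base)) || ((base * step) <= (step + 2))) evaluates to true; next result becomes 3; next result becomes -1; next final value -2
price_opt: result becomes 8; next (((step + 3) * (-(-2))) == (result + result)) evaluates to true; next base becomes 13; next ((!((-(base + base)) == abs(base))) || ((base * step) <= (step + 2))) evaluates to true; next result becomes 39; next result becomes -13; next final value -26
-2 != -26, so the rewrite changes behavior.
verdict: not equivalent; witness: base=1, step=5


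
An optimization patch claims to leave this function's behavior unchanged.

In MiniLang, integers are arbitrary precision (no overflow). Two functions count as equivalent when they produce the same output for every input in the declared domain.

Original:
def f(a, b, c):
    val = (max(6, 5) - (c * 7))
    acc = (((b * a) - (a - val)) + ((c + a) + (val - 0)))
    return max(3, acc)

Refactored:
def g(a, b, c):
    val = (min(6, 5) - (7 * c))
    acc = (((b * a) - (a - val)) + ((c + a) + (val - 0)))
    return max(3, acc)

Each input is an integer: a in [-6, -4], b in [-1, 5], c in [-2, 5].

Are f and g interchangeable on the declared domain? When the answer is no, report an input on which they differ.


On input a=-6, b=-1, c=-2, f returns 44 while g returns 42.
verdict: not equivalent; witness: a=-6, b=-1, c=-2


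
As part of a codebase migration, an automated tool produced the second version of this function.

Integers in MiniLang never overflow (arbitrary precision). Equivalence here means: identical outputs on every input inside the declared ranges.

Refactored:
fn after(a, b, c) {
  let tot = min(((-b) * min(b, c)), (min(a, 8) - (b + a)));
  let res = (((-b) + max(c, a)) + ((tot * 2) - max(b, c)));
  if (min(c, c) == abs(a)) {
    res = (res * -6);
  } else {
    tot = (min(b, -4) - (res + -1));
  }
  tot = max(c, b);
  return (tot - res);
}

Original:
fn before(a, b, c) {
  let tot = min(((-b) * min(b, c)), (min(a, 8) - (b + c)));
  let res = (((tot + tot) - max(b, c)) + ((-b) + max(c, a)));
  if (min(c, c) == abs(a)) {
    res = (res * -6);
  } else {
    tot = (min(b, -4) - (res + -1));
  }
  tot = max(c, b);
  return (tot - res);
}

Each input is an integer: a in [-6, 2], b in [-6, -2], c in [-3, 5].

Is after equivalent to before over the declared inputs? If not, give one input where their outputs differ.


a=-6, b=-2, c=1 yields 9 from before but 7 from after.
verdict: not equivalent; witness: a=-6, b=-2, c=1


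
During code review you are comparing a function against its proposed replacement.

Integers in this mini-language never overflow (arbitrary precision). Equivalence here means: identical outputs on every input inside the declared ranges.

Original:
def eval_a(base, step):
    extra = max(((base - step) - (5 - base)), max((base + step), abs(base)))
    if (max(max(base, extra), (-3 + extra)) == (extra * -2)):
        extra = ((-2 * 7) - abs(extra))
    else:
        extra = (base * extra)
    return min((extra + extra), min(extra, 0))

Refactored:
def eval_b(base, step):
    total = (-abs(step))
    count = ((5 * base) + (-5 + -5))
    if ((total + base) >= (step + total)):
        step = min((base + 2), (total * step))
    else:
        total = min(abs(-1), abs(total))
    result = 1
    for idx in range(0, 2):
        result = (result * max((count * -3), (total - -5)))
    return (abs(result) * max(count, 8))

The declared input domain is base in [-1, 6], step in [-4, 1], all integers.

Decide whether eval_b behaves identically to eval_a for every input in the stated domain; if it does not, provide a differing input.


Input base=-1, step=-4: -2 from eval_a versus 16200 from eval_b.
verdict: not equivalent; witness: base=-1, step=-4


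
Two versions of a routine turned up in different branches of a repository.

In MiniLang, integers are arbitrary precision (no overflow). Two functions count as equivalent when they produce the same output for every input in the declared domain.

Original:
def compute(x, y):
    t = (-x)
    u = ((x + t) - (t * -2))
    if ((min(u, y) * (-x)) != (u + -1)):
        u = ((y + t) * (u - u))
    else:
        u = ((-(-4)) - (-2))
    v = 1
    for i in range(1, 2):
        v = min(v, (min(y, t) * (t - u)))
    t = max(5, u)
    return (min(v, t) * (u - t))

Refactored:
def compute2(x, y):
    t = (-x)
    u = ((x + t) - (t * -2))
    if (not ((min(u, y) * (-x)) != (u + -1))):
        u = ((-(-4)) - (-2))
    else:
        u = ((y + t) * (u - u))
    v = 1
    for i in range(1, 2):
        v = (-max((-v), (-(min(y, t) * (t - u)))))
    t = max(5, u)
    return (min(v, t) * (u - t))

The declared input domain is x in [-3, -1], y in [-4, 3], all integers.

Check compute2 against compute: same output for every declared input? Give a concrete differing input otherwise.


The two are interchangeable: boolean connective usage differs, and min/max/abs usage differs, and every declared input agrees.
Spot check at x=-2, y=-3 — compute: t=2, then u=4, then ((min(u, y) * (-x)) != (u + -1)) is true, then u=0, then v=1, then (i=1), then v=-6, then t=5, then returns 30. compute2: t=2, then u=4, then (not ((min(u, y) * (-x)) != (u + -1))) is false, then u=0, then v=1, then (i=1), then v=-6, then t=5, then returns 30. Both give 30.
Every one of the 24 inputs gives matching results.
verdict: equivalent


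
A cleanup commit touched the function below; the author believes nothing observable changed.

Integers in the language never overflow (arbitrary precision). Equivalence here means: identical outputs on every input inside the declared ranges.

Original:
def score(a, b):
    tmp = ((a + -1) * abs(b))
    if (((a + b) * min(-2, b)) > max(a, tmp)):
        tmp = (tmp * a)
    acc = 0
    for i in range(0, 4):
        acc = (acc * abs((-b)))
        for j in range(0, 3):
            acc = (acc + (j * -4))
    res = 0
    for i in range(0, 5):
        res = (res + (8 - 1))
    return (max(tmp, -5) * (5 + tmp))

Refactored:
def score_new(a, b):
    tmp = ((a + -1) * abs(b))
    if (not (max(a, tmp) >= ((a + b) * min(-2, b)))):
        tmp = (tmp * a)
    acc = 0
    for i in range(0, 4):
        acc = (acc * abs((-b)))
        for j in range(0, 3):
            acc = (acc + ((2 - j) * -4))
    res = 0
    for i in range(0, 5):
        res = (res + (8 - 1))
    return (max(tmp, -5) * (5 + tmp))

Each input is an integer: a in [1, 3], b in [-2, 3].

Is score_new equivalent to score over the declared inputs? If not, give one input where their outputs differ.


Reading the diff, among the changes: constant usage differs; also comparison usage differs; also boolean connective usage differs; also arithmetic usage differs.
Tracing a=3, b=0: score: tmp := 0 | (((a + b) * min(-2, b)) > max(a, tmp)): false | acc := 0 | iter i=0: | acc := 0 | iter j=0: | acc := 0 | iter j=1: | acc := -4 | iter j=2: | acc := -12 | iter i=1: | acc := 0 | iter j=0: | acc := 0 | iter j=1: | acc := -4 | iter j=2: | acc := -12 | iter i=2: | acc := 0 | iter j=0: | acc := 0 | iter j=1: | acc := -4 | iter j=2: | acc := -12 | iter i=3: | acc := 0 | iter j=0: | acc := 0 | iter j=1: | acc := -4 | iter j=2: | acc := -12 | res := 0 | iter i=0: | res := 7 | iter i=1: | res := 14 | iter i=2: | res := 21 | iter i=3: | res := 28 | iter i=4: | res := 35 | result 0 | score_new: tmp := 0 | (not (max(a, tmp) >= ((a + b) * min(-2, b)))): false | acc := 0 | iter i=0: | acc := 0 | iter j=0: | acc := -8 | iter j=1: | acc := -12 | iter j=2: | acc := -12 | iter i=1: | acc := 0 | iter j=0: | acc := -8 | iter j=1: | acc := -12 | iter j=2: | acc := -12 | iter i=2: | acc := 0 | iter j=0: | acc := -8 | iter j=1: | acc := -12 | iter j=2: | acc := -12 | iter i=3: | acc := 0 | iter j=0: | acc := -8 | iter j=1: | acc := -12 | iter j=2: | acc := -12 | res := 0 | iter i=0: | res := 7 | iter i=1: | res := 14 | iter i=2: | res := 21 | iter i=3: | res := 28 | iter i=4: | res := 35 | result 0 — matching result 0.
Every one of the 18 inputs gives matching results.
verdict: equivalent


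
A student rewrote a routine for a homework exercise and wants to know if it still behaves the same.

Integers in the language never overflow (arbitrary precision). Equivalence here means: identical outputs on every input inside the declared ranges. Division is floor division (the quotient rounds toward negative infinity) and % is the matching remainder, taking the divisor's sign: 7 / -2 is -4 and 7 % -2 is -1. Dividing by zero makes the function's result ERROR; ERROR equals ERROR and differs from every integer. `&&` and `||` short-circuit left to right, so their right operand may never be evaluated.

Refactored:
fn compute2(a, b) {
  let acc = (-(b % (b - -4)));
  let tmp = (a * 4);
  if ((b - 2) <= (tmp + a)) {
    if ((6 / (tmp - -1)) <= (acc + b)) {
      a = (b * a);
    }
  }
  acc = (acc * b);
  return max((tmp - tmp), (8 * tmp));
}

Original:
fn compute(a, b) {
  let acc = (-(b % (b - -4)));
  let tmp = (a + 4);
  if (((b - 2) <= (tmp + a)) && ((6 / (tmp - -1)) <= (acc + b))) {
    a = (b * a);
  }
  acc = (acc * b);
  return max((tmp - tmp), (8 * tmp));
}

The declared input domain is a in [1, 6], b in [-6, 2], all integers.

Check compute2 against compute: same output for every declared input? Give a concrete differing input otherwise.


Input a=1, b=-6: 40 from compute versus 32 from compute2.
verdict: not equivalent; witness: a=1, b=-6


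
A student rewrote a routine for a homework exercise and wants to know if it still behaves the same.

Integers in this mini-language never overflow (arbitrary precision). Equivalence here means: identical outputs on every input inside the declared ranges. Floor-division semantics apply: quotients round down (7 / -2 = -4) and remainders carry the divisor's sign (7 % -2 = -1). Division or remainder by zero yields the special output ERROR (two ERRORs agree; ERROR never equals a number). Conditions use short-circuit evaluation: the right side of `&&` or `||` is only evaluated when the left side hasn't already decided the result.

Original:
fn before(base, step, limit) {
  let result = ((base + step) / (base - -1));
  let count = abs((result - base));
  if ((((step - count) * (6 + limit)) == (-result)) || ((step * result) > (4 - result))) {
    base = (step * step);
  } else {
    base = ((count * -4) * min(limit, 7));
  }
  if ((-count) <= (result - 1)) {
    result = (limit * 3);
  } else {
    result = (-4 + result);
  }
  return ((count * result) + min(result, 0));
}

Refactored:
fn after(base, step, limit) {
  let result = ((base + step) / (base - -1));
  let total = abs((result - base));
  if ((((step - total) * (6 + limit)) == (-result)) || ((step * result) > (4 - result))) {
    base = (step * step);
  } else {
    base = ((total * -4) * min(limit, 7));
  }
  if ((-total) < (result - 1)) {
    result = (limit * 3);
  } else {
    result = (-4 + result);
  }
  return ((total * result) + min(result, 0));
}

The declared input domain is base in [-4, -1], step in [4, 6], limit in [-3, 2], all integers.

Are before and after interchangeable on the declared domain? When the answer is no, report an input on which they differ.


Input base=-3, step=4, limit=-3: -27 from before versus -15 from after.
verdict: not equivalent; witness: base=-3, step=4, limit=-3


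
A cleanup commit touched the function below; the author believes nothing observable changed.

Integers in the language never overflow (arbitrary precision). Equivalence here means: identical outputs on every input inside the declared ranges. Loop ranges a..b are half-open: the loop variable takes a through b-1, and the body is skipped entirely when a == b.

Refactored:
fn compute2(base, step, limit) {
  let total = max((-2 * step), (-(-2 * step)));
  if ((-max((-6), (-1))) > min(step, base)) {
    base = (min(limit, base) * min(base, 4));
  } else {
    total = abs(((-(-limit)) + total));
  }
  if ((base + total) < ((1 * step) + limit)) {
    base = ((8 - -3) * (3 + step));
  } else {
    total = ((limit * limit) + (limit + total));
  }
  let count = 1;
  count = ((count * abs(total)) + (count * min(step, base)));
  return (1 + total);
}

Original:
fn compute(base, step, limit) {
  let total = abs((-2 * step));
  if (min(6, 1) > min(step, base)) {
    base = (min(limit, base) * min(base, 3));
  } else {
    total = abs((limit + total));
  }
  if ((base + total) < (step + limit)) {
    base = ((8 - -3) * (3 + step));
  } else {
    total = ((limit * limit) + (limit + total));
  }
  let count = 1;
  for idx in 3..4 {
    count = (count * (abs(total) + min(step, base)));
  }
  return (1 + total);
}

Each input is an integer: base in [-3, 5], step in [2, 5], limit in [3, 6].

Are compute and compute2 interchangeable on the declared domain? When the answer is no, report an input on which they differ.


The edit looks behavioral (`3` became `4`), but over these ranges it never changes the outcome.
One worked example (base=1, step=2, limit=5) — compute: total = 4; (min(6, 1) > min(step, base)) -> false; total = 9; ((base + total) < (step + limit)) -> false; total = 39; count = 1; [idx=3]; count = 40; return 40; compute2: total = 4; ((-max((-6), (-1))) > min(step, base)) -> false; total = 9; ((base + total) < ((1 * step) + limit)) -> false; total = 39; count = 1; count = 40; return 40; agreement on 40.
Sweeping the whole domain (144 inputs) finds no disagreement.
verdict: equivalent
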